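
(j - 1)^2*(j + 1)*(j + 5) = j^4 + 4*j^3 - 6*j^2 - 4*j + 5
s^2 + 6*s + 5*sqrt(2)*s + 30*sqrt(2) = (s + 6)*(s + 5*sqrt(2))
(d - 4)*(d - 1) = d^2 - 5*d + 4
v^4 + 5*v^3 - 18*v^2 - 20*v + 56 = (v - 2)^2*(v + 2)*(v + 7)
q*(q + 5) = q^2 + 5*q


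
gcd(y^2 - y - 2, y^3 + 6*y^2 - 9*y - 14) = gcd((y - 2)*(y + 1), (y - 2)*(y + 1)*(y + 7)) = y^2 - y - 2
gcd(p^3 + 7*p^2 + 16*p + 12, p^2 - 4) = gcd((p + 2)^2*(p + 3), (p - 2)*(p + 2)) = p + 2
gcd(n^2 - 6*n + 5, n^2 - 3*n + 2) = n - 1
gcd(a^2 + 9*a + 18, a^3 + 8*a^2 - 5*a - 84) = 1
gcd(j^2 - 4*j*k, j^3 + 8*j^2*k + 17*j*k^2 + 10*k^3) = 1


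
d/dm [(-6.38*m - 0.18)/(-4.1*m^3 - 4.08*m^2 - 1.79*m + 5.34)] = (26.158*m^3 + 26.0304*m^2 + 11.4202*m - (6.38*m + 0.18)*(12.3*m^2 + 8.16*m + 1.79) - 34.0692)/(4.1*m^3 + 4.08*m^2 + 1.79*m - 5.34)^2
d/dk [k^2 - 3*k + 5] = 2*k - 3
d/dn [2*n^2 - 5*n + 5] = 4*n - 5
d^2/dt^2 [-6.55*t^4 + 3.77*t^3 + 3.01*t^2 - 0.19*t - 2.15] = -78.6*t^2 + 22.62*t + 6.02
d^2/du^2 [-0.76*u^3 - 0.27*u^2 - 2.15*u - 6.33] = -4.56*u - 0.54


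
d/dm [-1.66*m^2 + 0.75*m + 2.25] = 0.75 - 3.32*m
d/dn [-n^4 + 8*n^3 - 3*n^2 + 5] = 2*n*(-2*n^2 + 12*n - 3)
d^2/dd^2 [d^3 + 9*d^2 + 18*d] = 6*d + 18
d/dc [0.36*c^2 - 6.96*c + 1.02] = 0.72*c - 6.96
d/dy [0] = 0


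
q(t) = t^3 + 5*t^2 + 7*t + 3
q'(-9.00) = 160.00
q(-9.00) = -384.00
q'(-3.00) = 4.00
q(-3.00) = 0.00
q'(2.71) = 56.13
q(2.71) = 78.59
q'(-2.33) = -0.01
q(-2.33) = 1.19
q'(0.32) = 10.51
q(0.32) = 5.78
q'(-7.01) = 84.32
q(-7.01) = -144.84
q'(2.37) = 47.55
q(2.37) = 60.99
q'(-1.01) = -0.04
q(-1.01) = 0.00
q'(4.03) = 96.02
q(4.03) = 177.87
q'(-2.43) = 0.41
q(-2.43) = 1.17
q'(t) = 3*t^2 + 10*t + 7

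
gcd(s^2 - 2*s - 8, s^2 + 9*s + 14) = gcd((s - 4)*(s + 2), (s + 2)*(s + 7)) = s + 2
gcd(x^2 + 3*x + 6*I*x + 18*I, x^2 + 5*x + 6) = x + 3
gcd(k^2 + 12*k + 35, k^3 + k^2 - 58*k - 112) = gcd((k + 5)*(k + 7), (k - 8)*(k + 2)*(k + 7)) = k + 7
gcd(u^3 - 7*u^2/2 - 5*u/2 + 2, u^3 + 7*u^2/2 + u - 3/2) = u^2 + u/2 - 1/2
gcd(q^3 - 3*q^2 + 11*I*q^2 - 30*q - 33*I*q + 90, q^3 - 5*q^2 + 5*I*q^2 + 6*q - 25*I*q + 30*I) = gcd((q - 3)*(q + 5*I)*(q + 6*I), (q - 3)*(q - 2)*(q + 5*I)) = q^2 + q*(-3 + 5*I) - 15*I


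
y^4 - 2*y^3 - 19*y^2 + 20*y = y*(y - 5)*(y - 1)*(y + 4)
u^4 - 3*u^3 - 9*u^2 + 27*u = u*(u - 3)^2*(u + 3)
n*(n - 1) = n^2 - n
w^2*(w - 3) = w^3 - 3*w^2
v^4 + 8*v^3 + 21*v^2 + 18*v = v*(v + 2)*(v + 3)^2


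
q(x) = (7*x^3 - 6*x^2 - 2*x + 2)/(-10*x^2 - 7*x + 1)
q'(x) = (20*x + 7)*(7*x^3 - 6*x^2 - 2*x + 2)/(-10*x^2 - 7*x + 1)^2 + (21*x^2 - 12*x - 2)/(-10*x^2 - 7*x + 1) = (-70*x^4 - 98*x^3 + 43*x^2 + 28*x + 12)/(100*x^4 + 140*x^3 + 29*x^2 - 14*x + 1)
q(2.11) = -0.63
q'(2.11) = -0.60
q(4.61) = -2.26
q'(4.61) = -0.68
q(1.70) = -0.39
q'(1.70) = -0.56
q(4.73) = -2.34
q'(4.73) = -0.68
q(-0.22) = 1.01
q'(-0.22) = 2.08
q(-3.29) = 3.63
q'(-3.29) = -0.61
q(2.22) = -0.70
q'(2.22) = -0.61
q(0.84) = -0.02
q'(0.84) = -0.19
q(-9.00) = 7.47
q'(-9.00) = -0.69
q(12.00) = -7.36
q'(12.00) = -0.70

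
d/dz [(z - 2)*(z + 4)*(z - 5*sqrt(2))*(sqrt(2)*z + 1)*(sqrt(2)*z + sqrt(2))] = 10*z^4 - 36*sqrt(2)*z^3 + 24*z^3 - 81*sqrt(2)*z^2 - 66*z^2 - 92*z + 108*sqrt(2)*z + 60 + 72*sqrt(2)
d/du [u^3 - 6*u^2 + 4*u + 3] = 3*u^2 - 12*u + 4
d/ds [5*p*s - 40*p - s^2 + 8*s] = 5*p - 2*s + 8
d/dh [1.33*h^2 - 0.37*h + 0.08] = 2.66*h - 0.37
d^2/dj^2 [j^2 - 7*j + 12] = 2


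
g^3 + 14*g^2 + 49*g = g*(g + 7)^2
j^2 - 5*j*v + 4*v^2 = (j - 4*v)*(j - v)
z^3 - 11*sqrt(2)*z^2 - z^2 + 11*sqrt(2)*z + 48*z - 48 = (z - 1)*(z - 8*sqrt(2))*(z - 3*sqrt(2))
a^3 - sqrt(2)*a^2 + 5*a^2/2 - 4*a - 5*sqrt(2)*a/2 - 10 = (a + 5/2)*(a - 2*sqrt(2))*(a + sqrt(2))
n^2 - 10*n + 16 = (n - 8)*(n - 2)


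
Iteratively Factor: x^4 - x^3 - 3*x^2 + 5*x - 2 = (x - 1)*(x^3 - 3*x + 2) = (x - 1)^2*(x^2 + x - 2) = (x - 1)^3*(x + 2)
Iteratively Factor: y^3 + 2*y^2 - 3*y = (y + 3)*(y^2 - y) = (y - 1)*(y + 3)*(y)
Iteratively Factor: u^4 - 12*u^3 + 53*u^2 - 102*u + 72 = (u - 2)*(u^3 - 10*u^2 + 33*u - 36) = (u - 3)*(u - 2)*(u^2 - 7*u + 12) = (u - 3)^2*(u - 2)*(u - 4)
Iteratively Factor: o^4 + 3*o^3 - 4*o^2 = (o)*(o^3 + 3*o^2 - 4*o) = o*(o - 1)*(o^2 + 4*o) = o^2*(o - 1)*(o + 4)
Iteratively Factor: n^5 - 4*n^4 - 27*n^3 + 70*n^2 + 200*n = (n + 4)*(n^4 - 8*n^3 + 5*n^2 + 50*n) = n*(n + 4)*(n^3 - 8*n^2 + 5*n + 50) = n*(n - 5)*(n + 4)*(n^2 - 3*n - 10) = n*(n - 5)^2*(n + 4)*(n + 2)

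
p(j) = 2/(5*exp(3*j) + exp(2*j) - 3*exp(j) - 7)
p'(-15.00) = 0.00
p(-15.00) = -0.29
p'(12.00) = 0.00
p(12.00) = 0.00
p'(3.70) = -0.00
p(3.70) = 0.00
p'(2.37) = -0.00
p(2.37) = 0.00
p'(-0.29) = -0.24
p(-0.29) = -0.30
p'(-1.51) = 0.01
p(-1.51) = -0.26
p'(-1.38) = 0.01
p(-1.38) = -0.26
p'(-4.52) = 0.00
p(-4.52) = -0.28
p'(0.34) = -3.86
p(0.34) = 0.43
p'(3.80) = -0.00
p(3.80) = 0.00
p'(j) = 2*(-15*exp(3*j) - 2*exp(2*j) + 3*exp(j))/(5*exp(3*j) + exp(2*j) - 3*exp(j) - 7)^2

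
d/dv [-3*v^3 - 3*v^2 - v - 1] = -9*v^2 - 6*v - 1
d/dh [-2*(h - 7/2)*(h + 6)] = -4*h - 5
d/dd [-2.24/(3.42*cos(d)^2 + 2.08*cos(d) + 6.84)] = -(15.3216*cos(d) + 4.6592)*sin(d)/(3.42*cos(d)^2 + 2.08*cos(d) + 6.84)^2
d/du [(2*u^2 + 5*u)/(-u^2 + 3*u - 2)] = (11*u^2 - 8*u - 10)/(u^4 - 6*u^3 + 13*u^2 - 12*u + 4)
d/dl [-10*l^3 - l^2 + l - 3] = -30*l^2 - 2*l + 1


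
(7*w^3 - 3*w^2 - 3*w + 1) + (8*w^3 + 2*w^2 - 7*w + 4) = 15*w^3 - w^2 - 10*w + 5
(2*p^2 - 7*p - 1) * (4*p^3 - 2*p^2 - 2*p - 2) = 8*p^5 - 32*p^4 + 6*p^3 + 12*p^2 + 16*p + 2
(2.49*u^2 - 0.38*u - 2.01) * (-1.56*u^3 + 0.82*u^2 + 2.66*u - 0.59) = -3.8844*u^5 + 2.6346*u^4 + 9.4474*u^3 - 4.1281*u^2 - 5.1224*u + 1.1859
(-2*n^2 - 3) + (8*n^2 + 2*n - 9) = 6*n^2 + 2*n - 12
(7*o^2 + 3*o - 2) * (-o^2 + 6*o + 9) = -7*o^4 + 39*o^3 + 83*o^2 + 15*o - 18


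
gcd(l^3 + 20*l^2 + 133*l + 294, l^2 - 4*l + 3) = 1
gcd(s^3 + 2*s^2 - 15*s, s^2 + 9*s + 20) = s + 5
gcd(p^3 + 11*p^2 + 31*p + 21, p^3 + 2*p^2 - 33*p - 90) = p + 3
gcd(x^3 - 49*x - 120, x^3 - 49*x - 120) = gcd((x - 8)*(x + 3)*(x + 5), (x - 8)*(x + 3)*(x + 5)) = x^3 - 49*x - 120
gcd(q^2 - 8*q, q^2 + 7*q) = q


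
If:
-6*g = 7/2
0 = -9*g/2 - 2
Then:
No Solution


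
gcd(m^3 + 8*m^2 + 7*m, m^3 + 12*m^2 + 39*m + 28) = m^2 + 8*m + 7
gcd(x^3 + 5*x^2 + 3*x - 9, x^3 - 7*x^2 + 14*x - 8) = x - 1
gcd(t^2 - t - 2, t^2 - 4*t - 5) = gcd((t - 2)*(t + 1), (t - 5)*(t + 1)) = t + 1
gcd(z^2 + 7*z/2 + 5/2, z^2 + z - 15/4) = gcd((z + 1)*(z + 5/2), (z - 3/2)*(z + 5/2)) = z + 5/2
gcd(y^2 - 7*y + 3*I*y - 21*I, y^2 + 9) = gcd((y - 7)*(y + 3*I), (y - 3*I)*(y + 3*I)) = y + 3*I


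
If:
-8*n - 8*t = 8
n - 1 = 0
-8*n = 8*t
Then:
No Solution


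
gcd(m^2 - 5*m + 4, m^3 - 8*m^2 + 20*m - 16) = m - 4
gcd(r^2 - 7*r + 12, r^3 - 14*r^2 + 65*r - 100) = r - 4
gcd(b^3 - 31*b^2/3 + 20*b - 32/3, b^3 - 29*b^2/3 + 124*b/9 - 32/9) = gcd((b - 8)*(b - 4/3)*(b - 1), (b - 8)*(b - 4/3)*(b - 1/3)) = b^2 - 28*b/3 + 32/3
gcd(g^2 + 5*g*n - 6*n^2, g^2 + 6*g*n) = g + 6*n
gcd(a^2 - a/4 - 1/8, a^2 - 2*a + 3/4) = a - 1/2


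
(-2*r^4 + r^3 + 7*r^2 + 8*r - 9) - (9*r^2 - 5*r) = -2*r^4 + r^3 - 2*r^2 + 13*r - 9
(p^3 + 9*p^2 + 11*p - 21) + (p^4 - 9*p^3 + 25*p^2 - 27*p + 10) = p^4 - 8*p^3 + 34*p^2 - 16*p - 11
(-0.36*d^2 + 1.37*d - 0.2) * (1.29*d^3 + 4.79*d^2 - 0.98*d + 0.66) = -0.4644*d^5 + 0.0429000000000002*d^4 + 6.6571*d^3 - 2.5382*d^2 + 1.1002*d - 0.132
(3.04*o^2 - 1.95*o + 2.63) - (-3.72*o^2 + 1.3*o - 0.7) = 6.76*o^2 - 3.25*o + 3.33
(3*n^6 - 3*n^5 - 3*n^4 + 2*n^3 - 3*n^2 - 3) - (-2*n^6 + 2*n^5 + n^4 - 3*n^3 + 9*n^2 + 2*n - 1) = 5*n^6 - 5*n^5 - 4*n^4 + 5*n^3 - 12*n^2 - 2*n - 2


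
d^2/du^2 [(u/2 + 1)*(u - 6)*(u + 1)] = 3*u - 3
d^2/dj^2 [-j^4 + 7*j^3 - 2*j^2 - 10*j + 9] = -12*j^2 + 42*j - 4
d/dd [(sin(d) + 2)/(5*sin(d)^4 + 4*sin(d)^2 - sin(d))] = (-15*sin(d)^4 - 40*sin(d)^3 - 4*sin(d)^2 - 16*sin(d) + 2)*cos(d)/((5*sin(d)^3 + 4*sin(d) - 1)^2*sin(d)^2)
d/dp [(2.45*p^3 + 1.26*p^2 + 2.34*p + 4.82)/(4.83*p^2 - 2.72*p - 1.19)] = (11.8335*p^4 - 13.328*p^3 - 23.4759*p^2 - 49.56*p + 10.3258)/(23.3289*p^4 - 26.2752*p^3 - 4.097*p^2 + 6.4736*p + 1.4161)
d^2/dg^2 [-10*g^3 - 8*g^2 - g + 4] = -60*g - 16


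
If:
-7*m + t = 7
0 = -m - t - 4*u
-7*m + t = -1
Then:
No Solution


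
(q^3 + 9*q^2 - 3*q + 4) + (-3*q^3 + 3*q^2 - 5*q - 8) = -2*q^3 + 12*q^2 - 8*q - 4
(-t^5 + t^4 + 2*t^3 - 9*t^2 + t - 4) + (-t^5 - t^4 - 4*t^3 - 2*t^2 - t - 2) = -2*t^5 - 2*t^3 - 11*t^2 - 6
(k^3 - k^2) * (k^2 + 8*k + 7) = k^5 + 7*k^4 - k^3 - 7*k^2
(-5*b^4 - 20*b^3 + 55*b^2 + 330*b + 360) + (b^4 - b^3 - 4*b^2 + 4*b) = -4*b^4 - 21*b^3 + 51*b^2 + 334*b + 360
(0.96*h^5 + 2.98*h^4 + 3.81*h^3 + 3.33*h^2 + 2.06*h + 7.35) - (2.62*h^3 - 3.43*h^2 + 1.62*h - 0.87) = 0.96*h^5 + 2.98*h^4 + 1.19*h^3 + 6.76*h^2 + 0.44*h + 8.22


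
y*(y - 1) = y^2 - y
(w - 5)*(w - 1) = w^2 - 6*w + 5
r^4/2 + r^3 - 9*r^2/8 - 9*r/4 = r*(r/2 + 1)*(r - 3/2)*(r + 3/2)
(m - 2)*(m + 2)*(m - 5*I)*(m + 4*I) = m^4 - I*m^3 + 16*m^2 + 4*I*m - 80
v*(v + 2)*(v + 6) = v^3 + 8*v^2 + 12*v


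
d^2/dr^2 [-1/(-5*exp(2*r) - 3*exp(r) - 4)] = (2*(10*exp(r) + 3)^2*exp(r) - (20*exp(r) + 3)*(5*exp(2*r) + 3*exp(r) + 4))*exp(r)/(5*exp(2*r) + 3*exp(r) + 4)^3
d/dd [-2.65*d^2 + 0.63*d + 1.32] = 0.63 - 5.3*d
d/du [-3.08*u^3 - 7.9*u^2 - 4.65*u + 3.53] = -9.24*u^2 - 15.8*u - 4.65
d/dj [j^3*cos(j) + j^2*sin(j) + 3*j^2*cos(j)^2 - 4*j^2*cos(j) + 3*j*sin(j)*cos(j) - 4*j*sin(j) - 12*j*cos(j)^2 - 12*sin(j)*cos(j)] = -j^3*sin(j) - 3*j^2*sin(2*j) + 4*sqrt(2)*j^2*sin(j + pi/4) + 2*j*sin(j) + 12*j*sin(2*j) - 12*j*cos(j) + 6*j*cos(2*j) + 3*j - 4*sin(j) + 3*sin(2*j)/2 - 18*cos(2*j) - 6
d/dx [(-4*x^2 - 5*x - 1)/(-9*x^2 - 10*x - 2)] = x*(-5*x - 2)/(81*x^4 + 180*x^3 + 136*x^2 + 40*x + 4)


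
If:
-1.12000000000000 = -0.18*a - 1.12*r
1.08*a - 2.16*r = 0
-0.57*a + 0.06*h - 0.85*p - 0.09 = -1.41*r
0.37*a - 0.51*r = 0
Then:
No Solution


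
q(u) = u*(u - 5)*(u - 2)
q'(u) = u*(u - 5) + u*(u - 2) + (u - 5)*(u - 2)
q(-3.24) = -139.90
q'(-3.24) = 86.85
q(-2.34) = -74.54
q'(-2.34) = 59.19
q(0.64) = 3.79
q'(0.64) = 2.27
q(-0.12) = -1.30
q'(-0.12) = 11.72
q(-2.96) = -116.87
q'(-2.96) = 77.72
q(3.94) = -8.10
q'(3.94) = 1.41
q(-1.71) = -42.57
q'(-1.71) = 42.71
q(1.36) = 3.17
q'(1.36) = -3.49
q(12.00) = 840.00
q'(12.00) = 274.00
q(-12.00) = -2856.00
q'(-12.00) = 610.00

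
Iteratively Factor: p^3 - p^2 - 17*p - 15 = (p + 3)*(p^2 - 4*p - 5) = (p - 5)*(p + 3)*(p + 1)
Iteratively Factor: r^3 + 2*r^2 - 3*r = (r + 3)*(r^2 - r) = (r - 1)*(r + 3)*(r)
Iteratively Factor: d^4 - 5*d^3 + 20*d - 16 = (d + 2)*(d^3 - 7*d^2 + 14*d - 8) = (d - 1)*(d + 2)*(d^2 - 6*d + 8) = (d - 2)*(d - 1)*(d + 2)*(d - 4)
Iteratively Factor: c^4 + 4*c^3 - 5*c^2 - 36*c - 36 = (c + 3)*(c^3 + c^2 - 8*c - 12) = (c - 3)*(c + 3)*(c^2 + 4*c + 4) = (c - 3)*(c + 2)*(c + 3)*(c + 2)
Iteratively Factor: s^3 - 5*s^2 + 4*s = (s - 1)*(s^2 - 4*s) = (s - 4)*(s - 1)*(s)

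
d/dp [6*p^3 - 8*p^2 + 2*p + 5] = 18*p^2 - 16*p + 2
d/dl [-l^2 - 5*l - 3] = -2*l - 5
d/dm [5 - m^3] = -3*m^2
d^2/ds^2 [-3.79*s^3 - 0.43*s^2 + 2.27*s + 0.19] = -22.74*s - 0.86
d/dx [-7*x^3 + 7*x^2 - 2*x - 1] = -21*x^2 + 14*x - 2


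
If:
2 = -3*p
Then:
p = -2/3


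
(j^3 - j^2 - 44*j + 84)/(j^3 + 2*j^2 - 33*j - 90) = (j^2 + 5*j - 14)/(j^2 + 8*j + 15)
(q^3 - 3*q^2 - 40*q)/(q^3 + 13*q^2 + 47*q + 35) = q*(q - 8)/(q^2 + 8*q + 7)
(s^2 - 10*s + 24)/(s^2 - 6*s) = (s - 4)/s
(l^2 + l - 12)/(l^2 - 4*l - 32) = (l - 3)/(l - 8)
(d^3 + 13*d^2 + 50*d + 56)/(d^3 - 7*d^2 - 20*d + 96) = (d^2 + 9*d + 14)/(d^2 - 11*d + 24)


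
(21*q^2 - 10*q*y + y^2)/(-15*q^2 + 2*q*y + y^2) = (-7*q + y)/(5*q + y)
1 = 1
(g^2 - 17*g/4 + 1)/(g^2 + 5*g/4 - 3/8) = 2*(g - 4)/(2*g + 3)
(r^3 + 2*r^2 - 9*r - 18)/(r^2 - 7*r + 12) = (r^2 + 5*r + 6)/(r - 4)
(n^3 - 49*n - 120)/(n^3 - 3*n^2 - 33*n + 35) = (n^2 - 5*n - 24)/(n^2 - 8*n + 7)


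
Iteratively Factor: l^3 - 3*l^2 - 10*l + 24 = (l - 4)*(l^2 + l - 6) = (l - 4)*(l + 3)*(l - 2)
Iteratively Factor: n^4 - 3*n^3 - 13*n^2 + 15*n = (n - 5)*(n^3 + 2*n^2 - 3*n) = (n - 5)*(n - 1)*(n^2 + 3*n) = n*(n - 5)*(n - 1)*(n + 3)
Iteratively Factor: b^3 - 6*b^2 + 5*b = (b)*(b^2 - 6*b + 5) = b*(b - 5)*(b - 1)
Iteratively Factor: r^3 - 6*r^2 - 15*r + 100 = (r + 4)*(r^2 - 10*r + 25) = (r - 5)*(r + 4)*(r - 5)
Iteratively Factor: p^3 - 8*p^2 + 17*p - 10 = (p - 2)*(p^2 - 6*p + 5) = (p - 5)*(p - 2)*(p - 1)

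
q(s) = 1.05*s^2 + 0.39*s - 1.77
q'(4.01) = 8.81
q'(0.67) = 1.80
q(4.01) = 16.68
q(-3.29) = 8.31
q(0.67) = -1.04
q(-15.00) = 228.63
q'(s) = 2.1*s + 0.39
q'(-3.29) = -6.52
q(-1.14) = -0.85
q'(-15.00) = -31.11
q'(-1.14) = -2.00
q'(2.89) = 6.46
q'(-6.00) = -12.21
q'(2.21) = 5.03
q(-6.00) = 33.69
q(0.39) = -1.46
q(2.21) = 4.22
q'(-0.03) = 0.33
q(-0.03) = -1.78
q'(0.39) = 1.21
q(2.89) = 8.13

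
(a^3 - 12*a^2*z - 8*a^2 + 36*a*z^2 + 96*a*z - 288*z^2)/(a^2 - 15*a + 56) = (a^2 - 12*a*z + 36*z^2)/(a - 7)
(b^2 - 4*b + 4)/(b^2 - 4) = (b - 2)/(b + 2)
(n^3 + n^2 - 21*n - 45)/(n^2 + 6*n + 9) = n - 5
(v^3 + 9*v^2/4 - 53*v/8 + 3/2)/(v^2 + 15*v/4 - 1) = v - 3/2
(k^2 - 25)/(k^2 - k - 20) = (k + 5)/(k + 4)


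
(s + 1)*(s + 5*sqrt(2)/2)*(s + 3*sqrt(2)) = s^3 + s^2 + 11*sqrt(2)*s^2/2 + 11*sqrt(2)*s/2 + 15*s + 15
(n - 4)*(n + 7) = n^2 + 3*n - 28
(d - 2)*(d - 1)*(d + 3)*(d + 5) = d^4 + 5*d^3 - 7*d^2 - 29*d + 30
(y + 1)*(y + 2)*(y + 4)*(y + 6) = y^4 + 13*y^3 + 56*y^2 + 92*y + 48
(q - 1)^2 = q^2 - 2*q + 1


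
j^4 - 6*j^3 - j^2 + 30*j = j*(j - 5)*(j - 3)*(j + 2)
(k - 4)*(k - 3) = k^2 - 7*k + 12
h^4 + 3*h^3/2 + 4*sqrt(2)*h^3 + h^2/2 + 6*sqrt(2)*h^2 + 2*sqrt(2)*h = h*(h + 1/2)*(h + 1)*(h + 4*sqrt(2))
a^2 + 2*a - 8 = (a - 2)*(a + 4)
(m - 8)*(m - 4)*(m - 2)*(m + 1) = m^4 - 13*m^3 + 42*m^2 - 8*m - 64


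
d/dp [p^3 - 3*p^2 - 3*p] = 3*p^2 - 6*p - 3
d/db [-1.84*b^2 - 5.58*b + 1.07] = -3.68*b - 5.58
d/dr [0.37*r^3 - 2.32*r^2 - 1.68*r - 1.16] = 1.11*r^2 - 4.64*r - 1.68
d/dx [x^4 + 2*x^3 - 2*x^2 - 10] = 2*x*(2*x^2 + 3*x - 2)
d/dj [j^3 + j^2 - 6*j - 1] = 3*j^2 + 2*j - 6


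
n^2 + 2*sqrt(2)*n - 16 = (n - 2*sqrt(2))*(n + 4*sqrt(2))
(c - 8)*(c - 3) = c^2 - 11*c + 24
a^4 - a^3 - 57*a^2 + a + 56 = (a - 8)*(a - 1)*(a + 1)*(a + 7)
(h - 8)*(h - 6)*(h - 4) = h^3 - 18*h^2 + 104*h - 192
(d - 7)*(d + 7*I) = d^2 - 7*d + 7*I*d - 49*I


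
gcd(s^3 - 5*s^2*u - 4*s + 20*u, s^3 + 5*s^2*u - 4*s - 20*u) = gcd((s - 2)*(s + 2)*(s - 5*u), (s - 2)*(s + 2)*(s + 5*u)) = s^2 - 4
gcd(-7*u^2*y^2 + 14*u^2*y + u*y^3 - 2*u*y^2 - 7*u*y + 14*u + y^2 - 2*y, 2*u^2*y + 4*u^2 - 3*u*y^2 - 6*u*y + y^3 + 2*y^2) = 1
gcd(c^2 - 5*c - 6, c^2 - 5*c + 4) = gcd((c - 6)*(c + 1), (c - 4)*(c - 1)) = 1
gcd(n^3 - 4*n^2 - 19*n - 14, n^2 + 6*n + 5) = n + 1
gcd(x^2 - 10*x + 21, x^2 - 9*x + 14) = x - 7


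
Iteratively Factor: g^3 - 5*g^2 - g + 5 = (g + 1)*(g^2 - 6*g + 5) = (g - 5)*(g + 1)*(g - 1)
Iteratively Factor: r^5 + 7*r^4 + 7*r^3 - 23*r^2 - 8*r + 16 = (r - 1)*(r^4 + 8*r^3 + 15*r^2 - 8*r - 16) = (r - 1)^2*(r^3 + 9*r^2 + 24*r + 16) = (r - 1)^2*(r + 4)*(r^2 + 5*r + 4) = (r - 1)^2*(r + 1)*(r + 4)*(r + 4)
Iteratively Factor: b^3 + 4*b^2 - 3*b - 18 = (b + 3)*(b^2 + b - 6) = (b + 3)^2*(b - 2)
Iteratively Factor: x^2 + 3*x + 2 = (x + 1)*(x + 2)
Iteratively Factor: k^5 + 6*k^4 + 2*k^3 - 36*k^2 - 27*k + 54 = (k + 3)*(k^4 + 3*k^3 - 7*k^2 - 15*k + 18) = (k - 1)*(k + 3)*(k^3 + 4*k^2 - 3*k - 18) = (k - 2)*(k - 1)*(k + 3)*(k^2 + 6*k + 9) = (k - 2)*(k - 1)*(k + 3)^2*(k + 3)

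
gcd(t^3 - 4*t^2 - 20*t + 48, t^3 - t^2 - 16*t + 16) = t + 4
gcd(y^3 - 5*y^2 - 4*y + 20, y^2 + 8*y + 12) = y + 2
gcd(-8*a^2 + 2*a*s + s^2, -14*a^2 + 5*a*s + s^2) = -2*a + s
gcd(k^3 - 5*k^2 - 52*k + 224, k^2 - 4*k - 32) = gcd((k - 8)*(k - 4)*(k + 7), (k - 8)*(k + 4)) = k - 8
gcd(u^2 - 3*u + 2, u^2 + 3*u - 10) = u - 2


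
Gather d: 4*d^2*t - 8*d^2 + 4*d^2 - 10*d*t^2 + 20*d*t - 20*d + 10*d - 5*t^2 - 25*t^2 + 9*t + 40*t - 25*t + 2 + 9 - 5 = d^2*(4*t - 4) + d*(-10*t^2 + 20*t - 10) - 30*t^2 + 24*t + 6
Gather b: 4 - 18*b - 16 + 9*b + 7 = -9*b - 5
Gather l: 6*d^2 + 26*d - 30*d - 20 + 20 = 6*d^2 - 4*d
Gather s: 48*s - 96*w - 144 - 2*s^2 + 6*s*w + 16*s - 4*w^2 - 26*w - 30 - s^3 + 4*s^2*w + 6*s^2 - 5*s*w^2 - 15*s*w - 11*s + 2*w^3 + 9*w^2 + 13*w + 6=-s^3 + s^2*(4*w + 4) + s*(-5*w^2 - 9*w + 53) + 2*w^3 + 5*w^2 - 109*w - 168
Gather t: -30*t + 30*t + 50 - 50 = 0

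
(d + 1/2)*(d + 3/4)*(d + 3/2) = d^3 + 11*d^2/4 + 9*d/4 + 9/16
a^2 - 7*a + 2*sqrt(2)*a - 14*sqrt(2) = (a - 7)*(a + 2*sqrt(2))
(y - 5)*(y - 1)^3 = y^4 - 8*y^3 + 18*y^2 - 16*y + 5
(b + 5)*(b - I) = b^2 + 5*b - I*b - 5*I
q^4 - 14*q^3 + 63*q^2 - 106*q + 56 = (q - 7)*(q - 4)*(q - 2)*(q - 1)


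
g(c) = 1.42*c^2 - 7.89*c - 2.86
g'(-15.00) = -50.49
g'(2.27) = -1.44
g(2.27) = -13.45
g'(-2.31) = -14.45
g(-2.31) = 22.94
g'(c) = 2.84*c - 7.89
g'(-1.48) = -12.09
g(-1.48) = 11.93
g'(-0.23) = -8.54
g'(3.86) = 3.07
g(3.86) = -12.16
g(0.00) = -2.86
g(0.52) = -6.58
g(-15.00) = 434.99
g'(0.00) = -7.89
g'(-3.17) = -16.89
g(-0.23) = -0.97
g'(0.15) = -7.46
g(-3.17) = 36.42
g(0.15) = -4.01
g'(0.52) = -6.41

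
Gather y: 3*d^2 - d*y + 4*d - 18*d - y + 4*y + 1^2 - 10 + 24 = 3*d^2 - 14*d + y*(3 - d) + 15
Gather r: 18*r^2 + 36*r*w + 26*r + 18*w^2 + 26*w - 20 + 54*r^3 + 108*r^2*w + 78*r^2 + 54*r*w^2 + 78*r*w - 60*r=54*r^3 + r^2*(108*w + 96) + r*(54*w^2 + 114*w - 34) + 18*w^2 + 26*w - 20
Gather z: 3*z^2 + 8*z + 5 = 3*z^2 + 8*z + 5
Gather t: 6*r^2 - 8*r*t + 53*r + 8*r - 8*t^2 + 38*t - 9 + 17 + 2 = 6*r^2 + 61*r - 8*t^2 + t*(38 - 8*r) + 10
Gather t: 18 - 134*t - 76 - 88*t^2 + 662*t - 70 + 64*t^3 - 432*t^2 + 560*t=64*t^3 - 520*t^2 + 1088*t - 128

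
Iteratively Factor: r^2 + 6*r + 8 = (r + 2)*(r + 4)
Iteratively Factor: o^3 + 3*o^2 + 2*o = (o + 2)*(o^2 + o) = (o + 1)*(o + 2)*(o)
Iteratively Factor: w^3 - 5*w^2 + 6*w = (w)*(w^2 - 5*w + 6) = w*(w - 3)*(w - 2)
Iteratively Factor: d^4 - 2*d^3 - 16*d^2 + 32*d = (d)*(d^3 - 2*d^2 - 16*d + 32) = d*(d + 4)*(d^2 - 6*d + 8) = d*(d - 2)*(d + 4)*(d - 4)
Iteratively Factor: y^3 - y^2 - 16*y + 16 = (y + 4)*(y^2 - 5*y + 4) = (y - 4)*(y + 4)*(y - 1)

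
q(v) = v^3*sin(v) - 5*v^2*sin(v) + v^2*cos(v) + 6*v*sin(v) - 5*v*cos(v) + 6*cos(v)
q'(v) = v^3*cos(v) + 2*v^2*sin(v) - 5*v^2*cos(v) - 5*v*sin(v) + 8*v*cos(v) - 5*cos(v)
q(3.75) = -3.89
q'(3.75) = -11.45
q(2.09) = -0.11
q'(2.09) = -1.00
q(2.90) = 0.02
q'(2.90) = 0.03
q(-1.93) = 28.20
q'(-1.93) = 0.25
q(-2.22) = 25.64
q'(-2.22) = 18.58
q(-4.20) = -185.30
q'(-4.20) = 147.54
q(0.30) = 4.79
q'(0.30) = -3.28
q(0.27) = 4.89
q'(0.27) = -3.39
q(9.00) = 117.51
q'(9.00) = -308.03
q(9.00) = 117.51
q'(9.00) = -308.03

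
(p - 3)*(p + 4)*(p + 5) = p^3 + 6*p^2 - 7*p - 60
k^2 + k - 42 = (k - 6)*(k + 7)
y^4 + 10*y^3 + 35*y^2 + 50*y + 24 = (y + 1)*(y + 2)*(y + 3)*(y + 4)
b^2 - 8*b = b*(b - 8)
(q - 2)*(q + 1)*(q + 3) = q^3 + 2*q^2 - 5*q - 6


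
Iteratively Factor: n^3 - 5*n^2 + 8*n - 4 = (n - 2)*(n^2 - 3*n + 2) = (n - 2)^2*(n - 1)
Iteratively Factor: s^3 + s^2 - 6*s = (s + 3)*(s^2 - 2*s) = s*(s + 3)*(s - 2)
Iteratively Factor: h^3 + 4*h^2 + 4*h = (h + 2)*(h^2 + 2*h) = (h + 2)^2*(h)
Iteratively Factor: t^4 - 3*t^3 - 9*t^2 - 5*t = (t + 1)*(t^3 - 4*t^2 - 5*t) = (t - 5)*(t + 1)*(t^2 + t) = t*(t - 5)*(t + 1)*(t + 1)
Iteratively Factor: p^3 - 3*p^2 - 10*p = (p - 5)*(p^2 + 2*p) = p*(p - 5)*(p + 2)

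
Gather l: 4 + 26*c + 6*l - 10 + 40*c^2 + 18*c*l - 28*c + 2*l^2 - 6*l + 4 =40*c^2 + 18*c*l - 2*c + 2*l^2 - 2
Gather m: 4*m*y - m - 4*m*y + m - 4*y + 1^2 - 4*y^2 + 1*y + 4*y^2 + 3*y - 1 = 0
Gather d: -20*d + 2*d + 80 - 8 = 72 - 18*d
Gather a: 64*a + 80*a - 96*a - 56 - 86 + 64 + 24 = 48*a - 54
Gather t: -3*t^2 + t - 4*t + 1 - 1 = -3*t^2 - 3*t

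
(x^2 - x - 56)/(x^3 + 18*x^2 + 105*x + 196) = (x - 8)/(x^2 + 11*x + 28)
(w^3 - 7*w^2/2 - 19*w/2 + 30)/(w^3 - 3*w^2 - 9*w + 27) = (w^2 - 13*w/2 + 10)/(w^2 - 6*w + 9)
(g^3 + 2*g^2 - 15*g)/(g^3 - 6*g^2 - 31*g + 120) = g/(g - 8)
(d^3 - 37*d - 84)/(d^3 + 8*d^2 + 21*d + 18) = (d^2 - 3*d - 28)/(d^2 + 5*d + 6)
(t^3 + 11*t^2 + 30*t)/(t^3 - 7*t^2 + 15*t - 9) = t*(t^2 + 11*t + 30)/(t^3 - 7*t^2 + 15*t - 9)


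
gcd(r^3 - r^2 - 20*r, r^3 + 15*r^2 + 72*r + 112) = r + 4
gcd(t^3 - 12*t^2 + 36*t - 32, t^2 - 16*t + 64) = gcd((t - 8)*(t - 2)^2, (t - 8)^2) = t - 8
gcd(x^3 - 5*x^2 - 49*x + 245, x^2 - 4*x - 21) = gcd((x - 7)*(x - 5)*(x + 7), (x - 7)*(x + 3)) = x - 7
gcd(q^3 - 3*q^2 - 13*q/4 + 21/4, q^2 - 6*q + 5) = q - 1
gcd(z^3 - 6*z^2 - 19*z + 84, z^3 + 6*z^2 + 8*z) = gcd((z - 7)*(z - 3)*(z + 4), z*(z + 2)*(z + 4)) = z + 4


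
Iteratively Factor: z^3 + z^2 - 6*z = (z - 2)*(z^2 + 3*z) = (z - 2)*(z + 3)*(z)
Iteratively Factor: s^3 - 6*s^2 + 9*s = (s - 3)*(s^2 - 3*s) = (s - 3)^2*(s)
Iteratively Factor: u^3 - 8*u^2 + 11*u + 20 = (u - 5)*(u^2 - 3*u - 4) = (u - 5)*(u - 4)*(u + 1)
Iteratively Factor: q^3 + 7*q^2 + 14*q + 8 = (q + 4)*(q^2 + 3*q + 2) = (q + 1)*(q + 4)*(q + 2)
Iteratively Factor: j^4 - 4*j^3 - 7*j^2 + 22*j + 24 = (j - 4)*(j^3 - 7*j - 6) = (j - 4)*(j + 1)*(j^2 - j - 6) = (j - 4)*(j + 1)*(j + 2)*(j - 3)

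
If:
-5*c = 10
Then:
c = -2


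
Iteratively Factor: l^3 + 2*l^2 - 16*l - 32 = (l + 4)*(l^2 - 2*l - 8) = (l - 4)*(l + 4)*(l + 2)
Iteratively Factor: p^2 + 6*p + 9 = (p + 3)*(p + 3)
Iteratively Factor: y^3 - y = (y)*(y^2 - 1) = y*(y + 1)*(y - 1)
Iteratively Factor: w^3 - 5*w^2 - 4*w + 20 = (w - 5)*(w^2 - 4) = (w - 5)*(w - 2)*(w + 2)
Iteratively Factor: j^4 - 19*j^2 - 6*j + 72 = (j + 3)*(j^3 - 3*j^2 - 10*j + 24) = (j - 4)*(j + 3)*(j^2 + j - 6) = (j - 4)*(j - 2)*(j + 3)*(j + 3)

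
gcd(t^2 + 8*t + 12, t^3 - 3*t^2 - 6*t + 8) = t + 2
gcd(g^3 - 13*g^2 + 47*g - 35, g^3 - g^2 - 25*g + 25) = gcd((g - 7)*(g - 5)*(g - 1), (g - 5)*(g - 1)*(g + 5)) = g^2 - 6*g + 5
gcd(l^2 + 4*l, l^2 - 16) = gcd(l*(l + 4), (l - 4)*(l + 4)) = l + 4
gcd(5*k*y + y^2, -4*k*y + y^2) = y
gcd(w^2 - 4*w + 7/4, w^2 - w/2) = w - 1/2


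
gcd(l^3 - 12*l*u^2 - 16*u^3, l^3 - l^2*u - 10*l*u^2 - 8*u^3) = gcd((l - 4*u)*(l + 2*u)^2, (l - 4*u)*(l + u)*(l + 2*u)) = -l^2 + 2*l*u + 8*u^2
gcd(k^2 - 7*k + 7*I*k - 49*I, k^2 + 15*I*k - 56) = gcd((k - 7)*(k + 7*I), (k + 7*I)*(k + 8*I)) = k + 7*I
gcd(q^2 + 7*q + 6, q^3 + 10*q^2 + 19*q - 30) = q + 6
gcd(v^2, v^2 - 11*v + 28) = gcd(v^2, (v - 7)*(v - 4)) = 1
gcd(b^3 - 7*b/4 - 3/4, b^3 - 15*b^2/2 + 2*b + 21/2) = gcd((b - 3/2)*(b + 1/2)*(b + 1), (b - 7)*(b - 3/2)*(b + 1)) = b^2 - b/2 - 3/2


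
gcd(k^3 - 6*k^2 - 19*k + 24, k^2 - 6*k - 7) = 1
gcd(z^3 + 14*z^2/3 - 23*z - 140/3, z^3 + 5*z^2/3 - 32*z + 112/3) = z^2 + 3*z - 28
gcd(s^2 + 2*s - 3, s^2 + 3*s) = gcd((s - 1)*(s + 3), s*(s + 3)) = s + 3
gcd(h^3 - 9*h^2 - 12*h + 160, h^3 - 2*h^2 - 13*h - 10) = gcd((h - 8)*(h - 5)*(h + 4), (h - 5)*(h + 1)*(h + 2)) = h - 5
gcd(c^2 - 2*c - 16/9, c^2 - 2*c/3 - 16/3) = c - 8/3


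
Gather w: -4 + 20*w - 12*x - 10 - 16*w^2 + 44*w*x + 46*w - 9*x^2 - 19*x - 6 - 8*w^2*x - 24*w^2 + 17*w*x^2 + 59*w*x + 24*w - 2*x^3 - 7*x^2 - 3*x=w^2*(-8*x - 40) + w*(17*x^2 + 103*x + 90) - 2*x^3 - 16*x^2 - 34*x - 20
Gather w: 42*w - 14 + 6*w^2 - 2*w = 6*w^2 + 40*w - 14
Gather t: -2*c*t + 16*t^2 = -2*c*t + 16*t^2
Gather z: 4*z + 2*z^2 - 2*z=2*z^2 + 2*z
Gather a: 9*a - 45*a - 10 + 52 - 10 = 32 - 36*a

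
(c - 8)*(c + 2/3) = c^2 - 22*c/3 - 16/3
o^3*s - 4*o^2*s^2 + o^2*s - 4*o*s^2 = o*(o - 4*s)*(o*s + s)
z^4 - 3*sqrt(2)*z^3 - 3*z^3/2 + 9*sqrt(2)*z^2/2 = z^2*(z - 3/2)*(z - 3*sqrt(2))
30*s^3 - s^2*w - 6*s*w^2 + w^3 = (-5*s + w)*(-3*s + w)*(2*s + w)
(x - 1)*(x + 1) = x^2 - 1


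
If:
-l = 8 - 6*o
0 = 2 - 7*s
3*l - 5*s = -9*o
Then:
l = -148/63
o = 178/189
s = 2/7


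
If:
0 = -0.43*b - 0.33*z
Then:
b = -0.767441860465116*z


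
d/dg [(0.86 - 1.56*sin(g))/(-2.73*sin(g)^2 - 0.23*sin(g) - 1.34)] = (-4.2588*sin(g)^2 + 4.6956*sin(g) + 2.2882)*cos(g)/(7.4529*sin(g)^4 + 1.2558*sin(g)^3 + 7.3693*sin(g)^2 + 0.6164*sin(g) + 1.7956)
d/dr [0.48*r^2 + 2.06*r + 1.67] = 0.96*r + 2.06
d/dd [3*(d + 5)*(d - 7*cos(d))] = 3*d + 3*(d + 5)*(7*sin(d) + 1) - 21*cos(d)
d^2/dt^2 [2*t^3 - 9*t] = 12*t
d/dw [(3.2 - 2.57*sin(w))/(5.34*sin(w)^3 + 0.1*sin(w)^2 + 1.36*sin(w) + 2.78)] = (27.4476*sin(w)^3 - 51.007*sin(w)^2 - 0.64*sin(w) - 11.4966)*cos(w)/(28.5156*sin(w)^6 + 1.068*sin(w)^5 + 14.5348*sin(w)^4 + 29.9624*sin(w)^3 + 2.4056*sin(w)^2 + 7.5616*sin(w) + 7.7284)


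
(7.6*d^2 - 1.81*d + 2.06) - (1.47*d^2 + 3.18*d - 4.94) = 6.13*d^2 - 4.99*d + 7.0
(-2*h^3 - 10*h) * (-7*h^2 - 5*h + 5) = 14*h^5 + 10*h^4 + 60*h^3 + 50*h^2 - 50*h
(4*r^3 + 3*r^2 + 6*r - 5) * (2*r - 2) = 8*r^4 - 2*r^3 + 6*r^2 - 22*r + 10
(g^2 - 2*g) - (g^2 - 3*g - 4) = g + 4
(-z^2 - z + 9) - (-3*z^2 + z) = 2*z^2 - 2*z + 9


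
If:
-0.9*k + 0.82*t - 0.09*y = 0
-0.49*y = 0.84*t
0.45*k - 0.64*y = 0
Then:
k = 0.00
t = 0.00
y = 0.00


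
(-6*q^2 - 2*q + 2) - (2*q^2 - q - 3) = -8*q^2 - q + 5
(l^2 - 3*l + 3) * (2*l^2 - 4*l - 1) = 2*l^4 - 10*l^3 + 17*l^2 - 9*l - 3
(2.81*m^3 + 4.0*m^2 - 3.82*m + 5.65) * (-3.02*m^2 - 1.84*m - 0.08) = -8.4862*m^5 - 17.2504*m^4 + 3.9516*m^3 - 10.3542*m^2 - 10.0904*m - 0.452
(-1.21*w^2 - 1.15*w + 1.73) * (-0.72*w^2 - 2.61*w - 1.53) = 0.8712*w^4 + 3.9861*w^3 + 3.6072*w^2 - 2.7558*w - 2.6469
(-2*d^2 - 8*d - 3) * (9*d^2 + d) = -18*d^4 - 74*d^3 - 35*d^2 - 3*d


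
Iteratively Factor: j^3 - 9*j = (j + 3)*(j^2 - 3*j) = (j - 3)*(j + 3)*(j)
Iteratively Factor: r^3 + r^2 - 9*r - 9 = (r + 1)*(r^2 - 9) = (r + 1)*(r + 3)*(r - 3)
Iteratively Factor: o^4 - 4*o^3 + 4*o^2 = (o - 2)*(o^3 - 2*o^2) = o*(o - 2)*(o^2 - 2*o) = o^2*(o - 2)*(o - 2)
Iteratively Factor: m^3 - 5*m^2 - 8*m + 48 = (m - 4)*(m^2 - m - 12) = (m - 4)*(m + 3)*(m - 4)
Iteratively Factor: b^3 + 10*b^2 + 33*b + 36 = (b + 3)*(b^2 + 7*b + 12) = (b + 3)^2*(b + 4)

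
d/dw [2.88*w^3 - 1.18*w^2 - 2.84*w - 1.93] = 8.64*w^2 - 2.36*w - 2.84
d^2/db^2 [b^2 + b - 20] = 2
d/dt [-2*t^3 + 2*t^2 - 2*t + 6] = -6*t^2 + 4*t - 2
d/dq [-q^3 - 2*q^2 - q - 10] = -3*q^2 - 4*q - 1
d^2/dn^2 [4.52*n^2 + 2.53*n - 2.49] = 9.04000000000000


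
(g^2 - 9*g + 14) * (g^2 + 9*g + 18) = g^4 - 49*g^2 - 36*g + 252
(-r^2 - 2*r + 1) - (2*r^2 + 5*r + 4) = -3*r^2 - 7*r - 3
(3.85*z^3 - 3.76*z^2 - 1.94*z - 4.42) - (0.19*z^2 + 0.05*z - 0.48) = 3.85*z^3 - 3.95*z^2 - 1.99*z - 3.94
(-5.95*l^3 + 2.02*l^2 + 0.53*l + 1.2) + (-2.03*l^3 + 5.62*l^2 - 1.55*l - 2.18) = -7.98*l^3 + 7.64*l^2 - 1.02*l - 0.98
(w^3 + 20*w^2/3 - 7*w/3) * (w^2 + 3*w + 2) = w^5 + 29*w^4/3 + 59*w^3/3 + 19*w^2/3 - 14*w/3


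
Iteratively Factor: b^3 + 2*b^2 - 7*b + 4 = (b + 4)*(b^2 - 2*b + 1) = (b - 1)*(b + 4)*(b - 1)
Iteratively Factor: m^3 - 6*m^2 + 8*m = (m - 2)*(m^2 - 4*m) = m*(m - 2)*(m - 4)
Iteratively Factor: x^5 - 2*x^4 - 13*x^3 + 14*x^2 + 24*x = (x + 3)*(x^4 - 5*x^3 + 2*x^2 + 8*x) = x*(x + 3)*(x^3 - 5*x^2 + 2*x + 8) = x*(x + 1)*(x + 3)*(x^2 - 6*x + 8) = x*(x - 4)*(x + 1)*(x + 3)*(x - 2)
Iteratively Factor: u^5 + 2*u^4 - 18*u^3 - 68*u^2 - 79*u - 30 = (u + 2)*(u^4 - 18*u^2 - 32*u - 15) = (u - 5)*(u + 2)*(u^3 + 5*u^2 + 7*u + 3) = (u - 5)*(u + 2)*(u + 3)*(u^2 + 2*u + 1) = (u - 5)*(u + 1)*(u + 2)*(u + 3)*(u + 1)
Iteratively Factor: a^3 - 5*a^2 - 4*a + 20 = (a - 5)*(a^2 - 4) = (a - 5)*(a + 2)*(a - 2)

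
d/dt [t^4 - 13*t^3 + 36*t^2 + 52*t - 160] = 4*t^3 - 39*t^2 + 72*t + 52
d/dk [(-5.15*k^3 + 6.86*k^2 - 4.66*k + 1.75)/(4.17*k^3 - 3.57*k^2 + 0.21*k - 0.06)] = (-10.2207*k^4 + 36.7014*k^3 - 36.1611*k^2 + 11.6718*k - 0.0879)/(17.3889*k^6 - 29.7738*k^5 + 14.4963*k^4 - 1.9998*k^3 + 0.4725*k^2 - 0.0252*k + 0.0036)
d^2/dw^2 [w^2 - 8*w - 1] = 2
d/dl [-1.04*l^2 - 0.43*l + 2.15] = -2.08*l - 0.43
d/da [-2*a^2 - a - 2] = -4*a - 1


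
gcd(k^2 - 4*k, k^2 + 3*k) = k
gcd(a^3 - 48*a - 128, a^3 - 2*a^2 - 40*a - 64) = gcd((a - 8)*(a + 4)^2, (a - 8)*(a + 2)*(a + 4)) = a^2 - 4*a - 32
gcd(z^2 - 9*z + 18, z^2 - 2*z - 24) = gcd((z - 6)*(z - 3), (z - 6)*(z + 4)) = z - 6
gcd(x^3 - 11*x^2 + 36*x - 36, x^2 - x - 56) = 1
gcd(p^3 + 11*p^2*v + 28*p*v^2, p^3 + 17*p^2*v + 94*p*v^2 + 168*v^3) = p^2 + 11*p*v + 28*v^2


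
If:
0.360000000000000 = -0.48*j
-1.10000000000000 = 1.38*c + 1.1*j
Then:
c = -0.20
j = -0.75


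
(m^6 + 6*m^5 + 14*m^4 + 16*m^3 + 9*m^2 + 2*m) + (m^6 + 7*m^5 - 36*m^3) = 2*m^6 + 13*m^5 + 14*m^4 - 20*m^3 + 9*m^2 + 2*m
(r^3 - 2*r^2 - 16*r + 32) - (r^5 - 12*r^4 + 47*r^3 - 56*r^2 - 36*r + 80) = -r^5 + 12*r^4 - 46*r^3 + 54*r^2 + 20*r - 48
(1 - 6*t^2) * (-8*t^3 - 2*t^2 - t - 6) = 48*t^5 + 12*t^4 - 2*t^3 + 34*t^2 - t - 6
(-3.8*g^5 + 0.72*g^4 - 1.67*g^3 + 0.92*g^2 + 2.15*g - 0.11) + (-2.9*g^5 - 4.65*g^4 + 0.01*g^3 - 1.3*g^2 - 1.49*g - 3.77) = -6.7*g^5 - 3.93*g^4 - 1.66*g^3 - 0.38*g^2 + 0.66*g - 3.88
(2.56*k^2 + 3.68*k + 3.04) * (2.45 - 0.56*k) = -1.4336*k^3 + 4.2112*k^2 + 7.3136*k + 7.448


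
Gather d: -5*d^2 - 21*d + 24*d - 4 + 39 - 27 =-5*d^2 + 3*d + 8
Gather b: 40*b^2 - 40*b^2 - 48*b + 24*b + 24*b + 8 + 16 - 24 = 0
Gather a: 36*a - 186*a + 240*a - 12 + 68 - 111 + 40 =90*a - 15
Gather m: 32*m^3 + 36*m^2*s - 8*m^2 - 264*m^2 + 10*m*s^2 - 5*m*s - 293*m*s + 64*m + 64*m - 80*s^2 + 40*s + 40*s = 32*m^3 + m^2*(36*s - 272) + m*(10*s^2 - 298*s + 128) - 80*s^2 + 80*s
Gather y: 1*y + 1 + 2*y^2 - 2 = 2*y^2 + y - 1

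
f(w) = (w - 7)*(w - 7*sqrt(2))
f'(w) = 2*w - 7*sqrt(2) - 7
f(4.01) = 17.61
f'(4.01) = -8.88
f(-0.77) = 82.90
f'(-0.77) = -18.44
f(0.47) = 61.57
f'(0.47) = -15.96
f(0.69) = 58.11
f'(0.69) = -15.52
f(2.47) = 33.66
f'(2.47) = -11.96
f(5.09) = 9.19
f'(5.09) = -6.72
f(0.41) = 62.54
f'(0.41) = -16.08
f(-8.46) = 283.84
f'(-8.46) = -33.82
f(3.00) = 27.60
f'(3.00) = -10.90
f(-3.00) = 128.99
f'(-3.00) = -22.90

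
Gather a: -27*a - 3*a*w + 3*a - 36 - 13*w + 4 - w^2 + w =a*(-3*w - 24) - w^2 - 12*w - 32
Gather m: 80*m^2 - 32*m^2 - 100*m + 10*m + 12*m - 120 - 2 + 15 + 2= 48*m^2 - 78*m - 105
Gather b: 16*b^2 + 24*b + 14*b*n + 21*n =16*b^2 + b*(14*n + 24) + 21*n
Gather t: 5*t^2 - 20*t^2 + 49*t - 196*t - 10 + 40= -15*t^2 - 147*t + 30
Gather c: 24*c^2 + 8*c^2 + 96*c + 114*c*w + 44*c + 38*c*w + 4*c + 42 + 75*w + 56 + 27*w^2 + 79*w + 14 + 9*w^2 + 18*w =32*c^2 + c*(152*w + 144) + 36*w^2 + 172*w + 112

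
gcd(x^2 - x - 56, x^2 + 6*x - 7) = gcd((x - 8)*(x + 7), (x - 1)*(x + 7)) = x + 7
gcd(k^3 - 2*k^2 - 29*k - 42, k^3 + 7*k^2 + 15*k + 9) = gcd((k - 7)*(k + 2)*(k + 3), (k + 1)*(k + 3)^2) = k + 3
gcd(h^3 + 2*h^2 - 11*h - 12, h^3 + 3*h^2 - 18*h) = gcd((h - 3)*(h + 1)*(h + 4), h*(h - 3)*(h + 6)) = h - 3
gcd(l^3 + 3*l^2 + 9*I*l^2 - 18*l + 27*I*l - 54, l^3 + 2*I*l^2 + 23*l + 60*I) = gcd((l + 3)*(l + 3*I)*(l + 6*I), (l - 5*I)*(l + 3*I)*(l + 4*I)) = l + 3*I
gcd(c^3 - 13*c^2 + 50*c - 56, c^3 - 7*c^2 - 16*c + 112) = c^2 - 11*c + 28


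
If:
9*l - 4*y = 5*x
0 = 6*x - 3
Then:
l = 4*y/9 + 5/18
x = 1/2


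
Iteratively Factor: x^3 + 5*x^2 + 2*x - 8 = (x + 2)*(x^2 + 3*x - 4) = (x + 2)*(x + 4)*(x - 1)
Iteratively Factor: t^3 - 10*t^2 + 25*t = (t - 5)*(t^2 - 5*t) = (t - 5)^2*(t)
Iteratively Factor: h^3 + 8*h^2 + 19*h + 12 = (h + 4)*(h^2 + 4*h + 3) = (h + 3)*(h + 4)*(h + 1)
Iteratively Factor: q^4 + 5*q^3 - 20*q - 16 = (q + 2)*(q^3 + 3*q^2 - 6*q - 8) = (q - 2)*(q + 2)*(q^2 + 5*q + 4) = (q - 2)*(q + 2)*(q + 4)*(q + 1)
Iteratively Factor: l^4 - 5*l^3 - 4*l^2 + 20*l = (l + 2)*(l^3 - 7*l^2 + 10*l) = (l - 2)*(l + 2)*(l^2 - 5*l) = (l - 5)*(l - 2)*(l + 2)*(l)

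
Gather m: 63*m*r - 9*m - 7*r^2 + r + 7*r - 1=m*(63*r - 9) - 7*r^2 + 8*r - 1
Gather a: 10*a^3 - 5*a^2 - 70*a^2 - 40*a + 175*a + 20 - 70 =10*a^3 - 75*a^2 + 135*a - 50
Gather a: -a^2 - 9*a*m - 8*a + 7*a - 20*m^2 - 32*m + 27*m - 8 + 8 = -a^2 + a*(-9*m - 1) - 20*m^2 - 5*m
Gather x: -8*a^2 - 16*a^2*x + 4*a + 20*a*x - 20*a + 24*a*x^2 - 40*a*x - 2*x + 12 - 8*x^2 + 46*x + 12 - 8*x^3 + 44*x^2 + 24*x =-8*a^2 - 16*a - 8*x^3 + x^2*(24*a + 36) + x*(-16*a^2 - 20*a + 68) + 24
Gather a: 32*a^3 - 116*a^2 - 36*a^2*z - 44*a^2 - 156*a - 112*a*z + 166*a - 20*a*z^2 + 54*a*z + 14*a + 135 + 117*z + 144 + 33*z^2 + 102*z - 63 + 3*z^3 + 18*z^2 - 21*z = 32*a^3 + a^2*(-36*z - 160) + a*(-20*z^2 - 58*z + 24) + 3*z^3 + 51*z^2 + 198*z + 216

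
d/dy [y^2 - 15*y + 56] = 2*y - 15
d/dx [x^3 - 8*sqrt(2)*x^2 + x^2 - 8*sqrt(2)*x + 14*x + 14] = 3*x^2 - 16*sqrt(2)*x + 2*x - 8*sqrt(2) + 14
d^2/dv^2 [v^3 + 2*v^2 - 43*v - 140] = 6*v + 4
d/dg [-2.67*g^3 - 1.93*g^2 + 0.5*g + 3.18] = -8.01*g^2 - 3.86*g + 0.5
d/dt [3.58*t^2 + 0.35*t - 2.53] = 7.16*t + 0.35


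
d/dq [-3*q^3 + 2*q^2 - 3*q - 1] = -9*q^2 + 4*q - 3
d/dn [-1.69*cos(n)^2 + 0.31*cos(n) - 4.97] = (3.38*cos(n) - 0.31)*sin(n)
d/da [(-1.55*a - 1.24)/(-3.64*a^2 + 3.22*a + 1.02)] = (-5.642*a^2 - 9.0272*a + 2.4118)/(13.2496*a^4 - 23.4416*a^3 + 2.9428*a^2 + 6.5688*a + 1.0404)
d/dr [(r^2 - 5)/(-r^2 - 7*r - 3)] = (-7*r^2 - 16*r - 35)/(r^4 + 14*r^3 + 55*r^2 + 42*r + 9)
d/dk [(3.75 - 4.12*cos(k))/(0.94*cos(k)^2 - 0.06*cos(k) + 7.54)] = (-3.8728*cos(k)^2 + 7.05*cos(k) + 30.8398)*sin(k)/(0.8836*cos(k)^4 - 0.1128*cos(k)^3 + 14.1788*cos(k)^2 - 0.9048*cos(k) + 56.8516)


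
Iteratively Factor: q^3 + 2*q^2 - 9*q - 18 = (q - 3)*(q^2 + 5*q + 6) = (q - 3)*(q + 3)*(q + 2)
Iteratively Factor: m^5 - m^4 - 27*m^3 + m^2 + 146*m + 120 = (m + 2)*(m^4 - 3*m^3 - 21*m^2 + 43*m + 60) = (m + 1)*(m + 2)*(m^3 - 4*m^2 - 17*m + 60) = (m + 1)*(m + 2)*(m + 4)*(m^2 - 8*m + 15) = (m - 3)*(m + 1)*(m + 2)*(m + 4)*(m - 5)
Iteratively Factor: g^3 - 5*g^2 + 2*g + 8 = (g + 1)*(g^2 - 6*g + 8) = (g - 2)*(g + 1)*(g - 4)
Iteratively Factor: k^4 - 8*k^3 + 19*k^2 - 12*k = (k - 4)*(k^3 - 4*k^2 + 3*k) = k*(k - 4)*(k^2 - 4*k + 3) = k*(k - 4)*(k - 1)*(k - 3)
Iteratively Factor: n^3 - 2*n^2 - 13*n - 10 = (n - 5)*(n^2 + 3*n + 2) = (n - 5)*(n + 1)*(n + 2)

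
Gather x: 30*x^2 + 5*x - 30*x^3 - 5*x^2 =-30*x^3 + 25*x^2 + 5*x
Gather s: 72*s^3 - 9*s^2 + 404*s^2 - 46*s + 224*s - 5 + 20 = 72*s^3 + 395*s^2 + 178*s + 15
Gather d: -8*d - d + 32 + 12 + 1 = 45 - 9*d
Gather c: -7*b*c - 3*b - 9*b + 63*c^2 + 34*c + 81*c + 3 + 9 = -12*b + 63*c^2 + c*(115 - 7*b) + 12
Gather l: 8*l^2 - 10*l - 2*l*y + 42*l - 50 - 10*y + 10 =8*l^2 + l*(32 - 2*y) - 10*y - 40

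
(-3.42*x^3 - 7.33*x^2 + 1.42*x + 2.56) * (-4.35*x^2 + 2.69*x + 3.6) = 14.877*x^5 + 22.6857*x^4 - 38.2067*x^3 - 33.7042*x^2 + 11.9984*x + 9.216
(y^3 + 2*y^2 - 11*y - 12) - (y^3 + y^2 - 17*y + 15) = y^2 + 6*y - 27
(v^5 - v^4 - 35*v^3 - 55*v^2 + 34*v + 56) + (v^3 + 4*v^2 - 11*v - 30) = v^5 - v^4 - 34*v^3 - 51*v^2 + 23*v + 26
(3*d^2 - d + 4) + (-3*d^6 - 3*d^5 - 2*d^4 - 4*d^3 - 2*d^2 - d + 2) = -3*d^6 - 3*d^5 - 2*d^4 - 4*d^3 + d^2 - 2*d + 6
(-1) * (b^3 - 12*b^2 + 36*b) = -b^3 + 12*b^2 - 36*b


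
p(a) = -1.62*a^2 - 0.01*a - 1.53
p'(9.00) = -29.17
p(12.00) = -234.93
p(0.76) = -2.47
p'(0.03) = -0.11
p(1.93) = -7.58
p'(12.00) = -38.89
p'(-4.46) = 14.44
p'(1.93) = -6.26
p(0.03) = -1.53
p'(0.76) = -2.47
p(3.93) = -26.59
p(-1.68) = -6.09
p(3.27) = -18.89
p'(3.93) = -12.74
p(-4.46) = -33.71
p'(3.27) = -10.60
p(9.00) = -132.84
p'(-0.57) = 1.84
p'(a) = -3.24*a - 0.01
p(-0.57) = -2.05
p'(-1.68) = 5.43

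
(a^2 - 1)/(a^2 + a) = (a - 1)/a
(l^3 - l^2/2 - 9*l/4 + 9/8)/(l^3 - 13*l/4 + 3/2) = (l + 3/2)/(l + 2)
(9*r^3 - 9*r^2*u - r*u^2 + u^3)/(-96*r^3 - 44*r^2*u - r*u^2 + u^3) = (-3*r^2 + 4*r*u - u^2)/(32*r^2 + 4*r*u - u^2)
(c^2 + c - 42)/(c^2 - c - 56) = (c - 6)/(c - 8)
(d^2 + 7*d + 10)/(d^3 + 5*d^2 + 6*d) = (d + 5)/(d*(d + 3))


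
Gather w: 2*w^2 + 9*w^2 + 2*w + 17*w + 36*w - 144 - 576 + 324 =11*w^2 + 55*w - 396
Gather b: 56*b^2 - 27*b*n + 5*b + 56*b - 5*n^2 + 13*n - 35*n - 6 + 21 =56*b^2 + b*(61 - 27*n) - 5*n^2 - 22*n + 15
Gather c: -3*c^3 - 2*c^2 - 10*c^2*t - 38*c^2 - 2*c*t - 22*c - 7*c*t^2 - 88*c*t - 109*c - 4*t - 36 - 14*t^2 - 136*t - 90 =-3*c^3 + c^2*(-10*t - 40) + c*(-7*t^2 - 90*t - 131) - 14*t^2 - 140*t - 126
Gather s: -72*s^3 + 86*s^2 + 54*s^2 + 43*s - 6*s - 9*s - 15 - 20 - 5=-72*s^3 + 140*s^2 + 28*s - 40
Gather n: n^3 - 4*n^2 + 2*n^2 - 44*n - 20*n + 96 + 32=n^3 - 2*n^2 - 64*n + 128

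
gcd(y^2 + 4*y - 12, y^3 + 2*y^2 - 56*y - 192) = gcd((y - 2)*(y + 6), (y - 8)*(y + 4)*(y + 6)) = y + 6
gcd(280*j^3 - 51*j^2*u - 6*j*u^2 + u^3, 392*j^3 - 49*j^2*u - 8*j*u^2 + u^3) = -56*j^2 - j*u + u^2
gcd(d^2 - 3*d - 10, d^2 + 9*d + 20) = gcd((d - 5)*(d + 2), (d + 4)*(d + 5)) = 1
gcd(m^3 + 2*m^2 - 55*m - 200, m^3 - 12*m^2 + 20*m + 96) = m - 8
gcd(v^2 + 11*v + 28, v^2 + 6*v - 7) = v + 7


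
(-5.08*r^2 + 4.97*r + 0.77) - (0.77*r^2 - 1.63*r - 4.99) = -5.85*r^2 + 6.6*r + 5.76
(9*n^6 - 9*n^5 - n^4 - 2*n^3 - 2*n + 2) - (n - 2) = 9*n^6 - 9*n^5 - n^4 - 2*n^3 - 3*n + 4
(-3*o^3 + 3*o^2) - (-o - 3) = -3*o^3 + 3*o^2 + o + 3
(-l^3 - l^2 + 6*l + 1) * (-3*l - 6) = 3*l^4 + 9*l^3 - 12*l^2 - 39*l - 6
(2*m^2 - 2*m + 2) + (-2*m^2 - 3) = -2*m - 1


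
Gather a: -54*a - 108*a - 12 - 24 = -162*a - 36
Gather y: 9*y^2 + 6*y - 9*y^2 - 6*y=0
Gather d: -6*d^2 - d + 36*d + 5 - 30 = -6*d^2 + 35*d - 25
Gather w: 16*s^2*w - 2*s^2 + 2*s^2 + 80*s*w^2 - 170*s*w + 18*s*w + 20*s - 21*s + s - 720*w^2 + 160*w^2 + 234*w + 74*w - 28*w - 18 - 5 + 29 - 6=w^2*(80*s - 560) + w*(16*s^2 - 152*s + 280)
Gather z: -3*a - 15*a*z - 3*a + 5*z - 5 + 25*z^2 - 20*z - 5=-6*a + 25*z^2 + z*(-15*a - 15) - 10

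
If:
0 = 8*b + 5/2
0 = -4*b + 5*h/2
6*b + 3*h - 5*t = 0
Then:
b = -5/16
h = -1/2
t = -27/40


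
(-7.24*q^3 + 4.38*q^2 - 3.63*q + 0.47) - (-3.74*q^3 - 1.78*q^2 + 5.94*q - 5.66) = -3.5*q^3 + 6.16*q^2 - 9.57*q + 6.13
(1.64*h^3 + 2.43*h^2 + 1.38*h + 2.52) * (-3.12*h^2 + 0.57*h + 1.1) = -5.1168*h^5 - 6.6468*h^4 - 1.1165*h^3 - 4.4028*h^2 + 2.9544*h + 2.772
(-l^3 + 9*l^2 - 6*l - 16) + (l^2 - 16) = -l^3 + 10*l^2 - 6*l - 32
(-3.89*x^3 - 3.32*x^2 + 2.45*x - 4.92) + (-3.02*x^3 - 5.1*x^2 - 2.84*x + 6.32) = -6.91*x^3 - 8.42*x^2 - 0.39*x + 1.4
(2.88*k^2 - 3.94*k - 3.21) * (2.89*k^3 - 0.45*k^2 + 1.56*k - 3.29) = 8.3232*k^5 - 12.6826*k^4 - 3.0111*k^3 - 14.1771*k^2 + 7.955*k + 10.5609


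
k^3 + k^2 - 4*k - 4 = (k - 2)*(k + 1)*(k + 2)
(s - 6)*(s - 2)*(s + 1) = s^3 - 7*s^2 + 4*s + 12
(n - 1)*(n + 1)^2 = n^3 + n^2 - n - 1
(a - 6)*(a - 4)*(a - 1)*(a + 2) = a^4 - 9*a^3 + 12*a^2 + 44*a - 48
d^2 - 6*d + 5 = (d - 5)*(d - 1)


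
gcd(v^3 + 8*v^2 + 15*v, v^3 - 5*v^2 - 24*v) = v^2 + 3*v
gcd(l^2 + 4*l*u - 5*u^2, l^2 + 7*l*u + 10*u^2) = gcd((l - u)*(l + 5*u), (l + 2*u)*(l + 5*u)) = l + 5*u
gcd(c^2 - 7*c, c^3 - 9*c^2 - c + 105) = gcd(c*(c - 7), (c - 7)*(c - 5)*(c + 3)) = c - 7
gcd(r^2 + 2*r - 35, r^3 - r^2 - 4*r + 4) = 1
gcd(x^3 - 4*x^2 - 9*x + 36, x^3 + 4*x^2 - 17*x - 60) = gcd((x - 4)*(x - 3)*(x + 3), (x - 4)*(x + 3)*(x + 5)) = x^2 - x - 12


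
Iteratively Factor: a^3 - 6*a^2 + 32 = (a - 4)*(a^2 - 2*a - 8) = (a - 4)*(a + 2)*(a - 4)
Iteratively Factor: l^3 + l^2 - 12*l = (l - 3)*(l^2 + 4*l) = (l - 3)*(l + 4)*(l)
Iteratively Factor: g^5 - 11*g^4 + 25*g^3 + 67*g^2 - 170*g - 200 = (g + 1)*(g^4 - 12*g^3 + 37*g^2 + 30*g - 200) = (g - 5)*(g + 1)*(g^3 - 7*g^2 + 2*g + 40) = (g - 5)*(g + 1)*(g + 2)*(g^2 - 9*g + 20) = (g - 5)*(g - 4)*(g + 1)*(g + 2)*(g - 5)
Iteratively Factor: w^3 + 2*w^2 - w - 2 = (w - 1)*(w^2 + 3*w + 2) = (w - 1)*(w + 2)*(w + 1)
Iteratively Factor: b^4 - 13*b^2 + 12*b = (b + 4)*(b^3 - 4*b^2 + 3*b) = (b - 3)*(b + 4)*(b^2 - b) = (b - 3)*(b - 1)*(b + 4)*(b)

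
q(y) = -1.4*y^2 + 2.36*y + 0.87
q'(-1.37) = 6.20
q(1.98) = 0.05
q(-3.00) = -18.81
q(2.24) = -0.87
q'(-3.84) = 13.11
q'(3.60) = -7.72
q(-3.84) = -28.84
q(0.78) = 1.86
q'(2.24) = -3.91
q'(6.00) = -14.44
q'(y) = 2.36 - 2.8*y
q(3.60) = -8.78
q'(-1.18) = 5.66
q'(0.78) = 0.18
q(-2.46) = -13.41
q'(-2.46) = 9.25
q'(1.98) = -3.18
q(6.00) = -35.37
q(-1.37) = -4.99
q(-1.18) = -3.86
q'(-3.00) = 10.76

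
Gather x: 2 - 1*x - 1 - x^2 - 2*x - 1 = -x^2 - 3*x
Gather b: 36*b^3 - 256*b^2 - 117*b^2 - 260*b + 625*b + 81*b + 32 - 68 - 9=36*b^3 - 373*b^2 + 446*b - 45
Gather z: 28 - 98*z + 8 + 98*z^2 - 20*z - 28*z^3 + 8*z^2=-28*z^3 + 106*z^2 - 118*z + 36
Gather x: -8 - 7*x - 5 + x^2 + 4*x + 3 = x^2 - 3*x - 10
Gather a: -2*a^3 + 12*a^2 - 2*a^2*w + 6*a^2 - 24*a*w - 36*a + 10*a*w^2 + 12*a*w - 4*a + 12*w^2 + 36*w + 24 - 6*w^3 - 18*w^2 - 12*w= -2*a^3 + a^2*(18 - 2*w) + a*(10*w^2 - 12*w - 40) - 6*w^3 - 6*w^2 + 24*w + 24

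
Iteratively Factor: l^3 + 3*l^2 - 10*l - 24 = (l + 2)*(l^2 + l - 12) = (l + 2)*(l + 4)*(l - 3)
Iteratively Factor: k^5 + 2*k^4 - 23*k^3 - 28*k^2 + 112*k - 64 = (k - 1)*(k^4 + 3*k^3 - 20*k^2 - 48*k + 64) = (k - 1)*(k + 4)*(k^3 - k^2 - 16*k + 16) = (k - 1)*(k + 4)^2*(k^2 - 5*k + 4) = (k - 4)*(k - 1)*(k + 4)^2*(k - 1)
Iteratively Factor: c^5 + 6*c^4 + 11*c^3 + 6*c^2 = (c + 1)*(c^4 + 5*c^3 + 6*c^2) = c*(c + 1)*(c^3 + 5*c^2 + 6*c) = c*(c + 1)*(c + 2)*(c^2 + 3*c) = c*(c + 1)*(c + 2)*(c + 3)*(c)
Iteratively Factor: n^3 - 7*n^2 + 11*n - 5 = (n - 1)*(n^2 - 6*n + 5) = (n - 5)*(n - 1)*(n - 1)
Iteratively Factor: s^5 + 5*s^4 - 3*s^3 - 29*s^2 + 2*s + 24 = (s + 1)*(s^4 + 4*s^3 - 7*s^2 - 22*s + 24) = (s + 1)*(s + 4)*(s^3 - 7*s + 6) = (s - 2)*(s + 1)*(s + 4)*(s^2 + 2*s - 3) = (s - 2)*(s - 1)*(s + 1)*(s + 4)*(s + 3)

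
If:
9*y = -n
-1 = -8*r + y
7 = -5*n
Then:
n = -7/5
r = 13/90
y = 7/45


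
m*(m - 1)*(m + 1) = m^3 - m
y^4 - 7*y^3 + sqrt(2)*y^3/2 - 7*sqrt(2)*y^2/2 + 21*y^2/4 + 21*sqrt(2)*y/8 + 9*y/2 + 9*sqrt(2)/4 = (y - 6)*(y - 3/2)*(y + 1/2)*(y + sqrt(2)/2)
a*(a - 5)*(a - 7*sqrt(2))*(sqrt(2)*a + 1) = sqrt(2)*a^4 - 13*a^3 - 5*sqrt(2)*a^3 - 7*sqrt(2)*a^2 + 65*a^2 + 35*sqrt(2)*a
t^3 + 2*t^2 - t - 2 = (t - 1)*(t + 1)*(t + 2)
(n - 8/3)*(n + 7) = n^2 + 13*n/3 - 56/3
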